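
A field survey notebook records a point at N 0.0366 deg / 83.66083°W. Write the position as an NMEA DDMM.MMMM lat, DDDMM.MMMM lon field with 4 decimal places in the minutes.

0002.1960,N / 08339.6498,W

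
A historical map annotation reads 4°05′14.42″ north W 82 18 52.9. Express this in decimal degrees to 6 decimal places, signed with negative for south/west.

4.087339, -82.314694

φ: 4° + 5/60 + 14.42/3600 = 4 + 0.083333 + 0.004006 = 4.0873389
N ⇒ keep positive
Lon: 18′ + 52.9″ = 18.88167′; 82 + 18.88167/60 = 82.3146944
W ⇒ negate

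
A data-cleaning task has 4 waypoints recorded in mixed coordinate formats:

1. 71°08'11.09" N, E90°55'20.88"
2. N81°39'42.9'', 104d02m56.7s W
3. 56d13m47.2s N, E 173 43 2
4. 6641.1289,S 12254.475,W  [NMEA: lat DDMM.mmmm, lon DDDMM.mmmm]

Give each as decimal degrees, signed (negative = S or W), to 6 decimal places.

Point 1:
  Latitude: 71 + 8/60 + 11.09/3600 = 71.1364139
  N → positive
  Lon: 55′ + 20.88″ = 55.34800′; 90 + 55.34800/60 = 90.9224667
  E → positive
Point 2:
  Lat: 39′ + 42.9″ = 39.71500′; 81 + 39.71500/60 = 81.6619167
  N ⇒ keep positive
  Longitude: 104° + 2/60 + 56.7/3600 = 104 + 0.033333 + 0.015750 = 104.0490833
  hemisphere W, so the sign is −
Point 3:
  φ: 56 + 13/60 + 47.2/3600 = 56.2297778
  N ⇒ keep positive
  Lon: 173° + 43/60 + 2/3600 = 173 + 0.716667 + 0.000556 = 173.7172222
  E → positive
Point 4:
  φ: split at 2 digits → 66° and 41.1289′; 66 + 41.1289/60 = 66.6854817
  S ⇒ negate
  λ: split at 3 digits → 122° and 54.475′; 122 + 54.475/60 = 122.9079167
  hemisphere W, so the sign is −

1. 71.136414, 90.922467
2. 81.661917, -104.049083
3. 56.229778, 173.717222
4. -66.685482, -122.907917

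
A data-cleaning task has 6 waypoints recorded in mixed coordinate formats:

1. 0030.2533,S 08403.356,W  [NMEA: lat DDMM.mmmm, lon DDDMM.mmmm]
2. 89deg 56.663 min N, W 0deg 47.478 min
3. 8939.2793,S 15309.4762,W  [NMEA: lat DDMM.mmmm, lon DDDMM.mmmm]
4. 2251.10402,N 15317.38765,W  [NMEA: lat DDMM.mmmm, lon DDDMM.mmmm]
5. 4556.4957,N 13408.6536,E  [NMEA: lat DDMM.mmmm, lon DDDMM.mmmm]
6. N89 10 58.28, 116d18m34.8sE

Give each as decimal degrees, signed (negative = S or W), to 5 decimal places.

1. -0.50422, -84.05593
2. 89.94438, -0.79130
3. -89.65466, -153.15794
4. 22.85173, -153.28979
5. 45.94160, 134.14423
6. 89.18286, 116.30967

Point 1:
  Lat: degrees = first 2 digits = 0, minutes = 30.2533; 0 + 30.2533/60 = 0.504222
  hemisphere S, so the sign is −
  λ: degrees = first 3 digits = 84, minutes = 3.356; 84 + 3.356/60 = 84.055933
  hemisphere W, so the sign is −
Point 2:
  Lat: 56.663′ = 0.944383°; total 89.944383
  N ⇒ keep positive
  Lon: 0 + 47.478/60 = 0.791300
  W ⇒ negate
Point 3:
  Lat: split at 2 digits → 89° and 39.2793′; 89 + 39.2793/60 = 89.654655
  S ⇒ negate
  λ: split at 3 digits → 153° and 9.4762′; 153 + 9.4762/60 = 153.157937
  hemisphere W, so the sign is −
Point 4:
  Lat: split at 2 digits → 22° and 51.10402′; 22 + 51.10402/60 = 22.851734
  N ⇒ keep positive
  Lon: degrees = first 3 digits = 153, minutes = 17.38765; 153 + 17.38765/60 = 153.289794
  W → negative
Point 5:
  Lat: split at 2 digits → 45° and 56.4957′; 45 + 56.4957/60 = 45.941595
  N → positive
  Lon: degrees = first 3 digits = 134, minutes = 8.6536; 134 + 8.6536/60 = 134.144227
  E → positive
Point 6:
  Latitude: 89° + 10/60 + 58.28/3600 = 89 + 0.166667 + 0.016189 = 89.182856
  N → positive
  λ: 116 + 18/60 + 34.8/3600 = 116.309667
  E → positive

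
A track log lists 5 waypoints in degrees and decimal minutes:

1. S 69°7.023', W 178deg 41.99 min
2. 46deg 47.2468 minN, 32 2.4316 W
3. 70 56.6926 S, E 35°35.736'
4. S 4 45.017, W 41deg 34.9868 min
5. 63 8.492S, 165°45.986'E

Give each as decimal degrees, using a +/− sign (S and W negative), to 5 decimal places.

1. -69.11705, -178.69983
2. 46.78745, -32.04053
3. -70.94488, 35.59560
4. -4.75028, -41.58311
5. -63.14153, 165.76643

Point 1:
  Latitude: 7.023′ = 0.117050°; total 69.117050
  S → negative
  λ: 178 + 41.99/60 = 178.699833
  W → negative
Point 2:
  Latitude: 46 + 47.2468/60 = 46.787447
  N → positive
  Longitude: 2.4316′ = 0.040527°; total 32.040527
  W ⇒ negate
Point 3:
  Latitude: 70 + 56.6926/60 = 70.944877
  S → negative
  λ: 35 + 35.736/60 = 35.595600
  E ⇒ keep positive
Point 4:
  φ: 45.017′ = 0.750283°; total 4.750283
  hemisphere S, so the sign is −
  Longitude: 34.9868′ = 0.583113°; total 41.583113
  W ⇒ negate
Point 5:
  φ: 8.492′ = 0.141533°; total 63.141533
  hemisphere S, so the sign is −
  Longitude: 45.986′ = 0.766433°; total 165.766433
  E → positive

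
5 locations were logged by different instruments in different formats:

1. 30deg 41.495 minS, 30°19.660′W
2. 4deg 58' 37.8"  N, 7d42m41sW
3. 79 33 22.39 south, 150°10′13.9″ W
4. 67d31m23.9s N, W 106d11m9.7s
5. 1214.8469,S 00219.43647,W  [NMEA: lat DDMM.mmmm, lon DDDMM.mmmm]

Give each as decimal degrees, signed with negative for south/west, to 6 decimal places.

1. -30.691583, -30.327667
2. 4.977167, -7.711389
3. -79.556219, -150.170528
4. 67.523306, -106.186028
5. -12.247448, -2.323941

Point 1:
  φ: 41.495′ = 0.691583°; total 30.6915833
  S ⇒ negate
  λ: 19.66′ = 0.327667°; total 30.3276667
  W ⇒ negate
Point 2:
  Latitude: 4° + 58/60 + 37.8/3600 = 4 + 0.966667 + 0.010500 = 4.9771667
  N ⇒ keep positive
  λ: 42′ + 41″ = 42.68333′; 7 + 42.68333/60 = 7.7113889
  W ⇒ negate
Point 3:
  φ: 79° + 33/60 + 22.39/3600 = 79 + 0.550000 + 0.006219 = 79.5562194
  S → negative
  Longitude: 150 + 10/60 + 13.9/3600 = 150.1705278
  W → negative
Point 4:
  Latitude: 31′ + 23.9″ = 31.39833′; 67 + 31.39833/60 = 67.5233056
  N ⇒ keep positive
  Longitude: 106 + 11/60 + 9.7/3600 = 106.1860278
  hemisphere W, so the sign is −
Point 5:
  Lat: degrees = first 2 digits = 12, minutes = 14.8469; 12 + 14.8469/60 = 12.2474483
  S ⇒ negate
  Lon: split at 3 digits → 002° and 19.43647′; 2 + 19.43647/60 = 2.3239412
  W ⇒ negate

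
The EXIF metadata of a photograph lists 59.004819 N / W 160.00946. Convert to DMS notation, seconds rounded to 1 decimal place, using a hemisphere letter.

59°00′17.3″ N, 160°00′34.1″ W

Latitude: 0.004819° → 0.28914′; 0.28914 × 60 = 17.348″
Lon: 0.009460° → 0.56760′; 0.56760 × 60 = 34.056″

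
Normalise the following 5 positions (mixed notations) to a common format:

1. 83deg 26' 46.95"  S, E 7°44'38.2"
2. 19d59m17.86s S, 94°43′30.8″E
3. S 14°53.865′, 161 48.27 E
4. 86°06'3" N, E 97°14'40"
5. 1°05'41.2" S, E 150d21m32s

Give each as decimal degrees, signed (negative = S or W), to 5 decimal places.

Point 1:
  Lat: 26′ + 46.95″ = 26.78250′; 83 + 26.78250/60 = 83.446375
  S → negative
  λ: 7° + 44/60 + 38.2/3600 = 7 + 0.733333 + 0.010611 = 7.743944
  E ⇒ keep positive
Point 2:
  Latitude: 19° + 59/60 + 17.86/3600 = 19 + 0.983333 + 0.004961 = 19.988294
  hemisphere S, so the sign is −
  λ: 94° + 43/60 + 30.8/3600 = 94 + 0.716667 + 0.008556 = 94.725222
  E → positive
Point 3:
  Latitude: 14 + 53.865/60 = 14.897750
  S ⇒ negate
  Longitude: 48.27′ = 0.804500°; total 161.804500
  E → positive
Point 4:
  φ: 86° + 6/60 + 3/3600 = 86 + 0.100000 + 0.000833 = 86.100833
  N ⇒ keep positive
  Lon: 14′ + 40″ = 14.66667′; 97 + 14.66667/60 = 97.244444
  E ⇒ keep positive
Point 5:
  Latitude: 5′ + 41.2″ = 5.68667′; 1 + 5.68667/60 = 1.094778
  S → negative
  Longitude: 150 + 21/60 + 32/3600 = 150.358889
  E → positive

1. -83.44638, 7.74394
2. -19.98829, 94.72522
3. -14.89775, 161.80450
4. 86.10083, 97.24444
5. -1.09478, 150.35889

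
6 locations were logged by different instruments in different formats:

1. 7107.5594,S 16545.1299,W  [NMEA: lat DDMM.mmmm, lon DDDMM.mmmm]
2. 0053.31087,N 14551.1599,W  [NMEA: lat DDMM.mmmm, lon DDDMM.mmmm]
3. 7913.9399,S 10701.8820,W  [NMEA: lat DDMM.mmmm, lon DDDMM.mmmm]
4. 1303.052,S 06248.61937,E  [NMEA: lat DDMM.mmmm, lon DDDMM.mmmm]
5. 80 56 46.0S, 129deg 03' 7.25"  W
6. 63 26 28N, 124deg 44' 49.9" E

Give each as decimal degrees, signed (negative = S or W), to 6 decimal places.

1. -71.125990, -165.752165
2. 0.888515, -145.852665
3. -79.232332, -107.031367
4. -13.050867, 62.810323
5. -80.946111, -129.052014
6. 63.441111, 124.747194

Point 1:
  Lat: split at 2 digits → 71° and 7.5594′; 71 + 7.5594/60 = 71.1259900
  S ⇒ negate
  Lon: degrees = first 3 digits = 165, minutes = 45.1299; 165 + 45.1299/60 = 165.7521650
  W ⇒ negate
Point 2:
  Lat: degrees = first 2 digits = 0, minutes = 53.31087; 0 + 53.31087/60 = 0.8885145
  N ⇒ keep positive
  λ: split at 3 digits → 145° and 51.1599′; 145 + 51.1599/60 = 145.8526650
  hemisphere W, so the sign is −
Point 3:
  Lat: degrees = first 2 digits = 79, minutes = 13.9399; 79 + 13.9399/60 = 79.2323317
  S → negative
  Longitude: degrees = first 3 digits = 107, minutes = 1.882; 107 + 1.882/60 = 107.0313667
  W ⇒ negate
Point 4:
  φ: split at 2 digits → 13° and 3.052′; 13 + 3.052/60 = 13.0508667
  S ⇒ negate
  Longitude: split at 3 digits → 062° and 48.61937′; 62 + 48.61937/60 = 62.8103228
  E ⇒ keep positive
Point 5:
  Latitude: 80 + 56/60 + 46/3600 = 80.9461111
  S ⇒ negate
  Lon: 3′ + 7.25″ = 3.12083′; 129 + 3.12083/60 = 129.0520139
  W ⇒ negate
Point 6:
  Latitude: 26′ + 28″ = 26.46667′; 63 + 26.46667/60 = 63.4411111
  N ⇒ keep positive
  λ: 124 + 44/60 + 49.9/3600 = 124.7471944
  E ⇒ keep positive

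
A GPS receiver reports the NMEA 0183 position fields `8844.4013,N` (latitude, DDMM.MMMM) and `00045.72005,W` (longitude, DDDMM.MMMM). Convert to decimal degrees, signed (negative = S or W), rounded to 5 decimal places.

88.74002, -0.76200

φ: degrees = first 2 digits = 88, minutes = 44.4013; 88 + 44.4013/60 = 88.740022
N ⇒ keep positive
Lon: degrees = first 3 digits = 0, minutes = 45.72005; 0 + 45.72005/60 = 0.762001
hemisphere W, so the sign is −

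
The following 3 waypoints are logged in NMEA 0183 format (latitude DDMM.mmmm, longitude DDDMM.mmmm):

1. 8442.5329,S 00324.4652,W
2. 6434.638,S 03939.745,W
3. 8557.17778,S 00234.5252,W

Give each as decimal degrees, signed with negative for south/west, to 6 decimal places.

Point 1:
  Latitude: degrees = first 2 digits = 84, minutes = 42.5329; 84 + 42.5329/60 = 84.7088817
  S ⇒ negate
  λ: split at 3 digits → 003° and 24.4652′; 3 + 24.4652/60 = 3.4077533
  W → negative
Point 2:
  φ: degrees = first 2 digits = 64, minutes = 34.638; 64 + 34.638/60 = 64.5773000
  S ⇒ negate
  Lon: degrees = first 3 digits = 39, minutes = 39.745; 39 + 39.745/60 = 39.6624167
  hemisphere W, so the sign is −
Point 3:
  φ: split at 2 digits → 85° and 57.17778′; 85 + 57.17778/60 = 85.9529630
  S ⇒ negate
  Lon: degrees = first 3 digits = 2, minutes = 34.5252; 2 + 34.5252/60 = 2.5754200
  W → negative

1. -84.708882, -3.407753
2. -64.577300, -39.662417
3. -85.952963, -2.575420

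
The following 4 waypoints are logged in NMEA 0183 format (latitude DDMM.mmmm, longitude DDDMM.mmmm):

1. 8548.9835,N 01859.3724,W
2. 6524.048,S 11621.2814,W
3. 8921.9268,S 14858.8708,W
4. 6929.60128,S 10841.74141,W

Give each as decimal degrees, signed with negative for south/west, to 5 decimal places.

1. 85.81639, -18.98954
2. -65.40080, -116.35469
3. -89.36545, -148.98118
4. -69.49335, -108.69569

Point 1:
  Lat: degrees = first 2 digits = 85, minutes = 48.9835; 85 + 48.9835/60 = 85.816392
  N ⇒ keep positive
  Lon: degrees = first 3 digits = 18, minutes = 59.3724; 18 + 59.3724/60 = 18.989540
  W → negative
Point 2:
  Lat: split at 2 digits → 65° and 24.048′; 65 + 24.048/60 = 65.400800
  hemisphere S, so the sign is −
  Longitude: split at 3 digits → 116° and 21.2814′; 116 + 21.2814/60 = 116.354690
  W → negative
Point 3:
  φ: split at 2 digits → 89° and 21.9268′; 89 + 21.9268/60 = 89.365447
  S → negative
  Lon: split at 3 digits → 148° and 58.8708′; 148 + 58.8708/60 = 148.981180
  W ⇒ negate
Point 4:
  φ: split at 2 digits → 69° and 29.60128′; 69 + 29.60128/60 = 69.493355
  S → negative
  Longitude: split at 3 digits → 108° and 41.74141′; 108 + 41.74141/60 = 108.695690
  W ⇒ negate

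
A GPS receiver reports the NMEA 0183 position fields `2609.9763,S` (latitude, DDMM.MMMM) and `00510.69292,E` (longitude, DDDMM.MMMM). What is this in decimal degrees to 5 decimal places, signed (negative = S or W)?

-26.16627, 5.17822

Lat: degrees = first 2 digits = 26, minutes = 9.9763; 26 + 9.9763/60 = 26.166272
hemisphere S, so the sign is −
λ: split at 3 digits → 005° and 10.69292′; 5 + 10.69292/60 = 5.178215
E ⇒ keep positive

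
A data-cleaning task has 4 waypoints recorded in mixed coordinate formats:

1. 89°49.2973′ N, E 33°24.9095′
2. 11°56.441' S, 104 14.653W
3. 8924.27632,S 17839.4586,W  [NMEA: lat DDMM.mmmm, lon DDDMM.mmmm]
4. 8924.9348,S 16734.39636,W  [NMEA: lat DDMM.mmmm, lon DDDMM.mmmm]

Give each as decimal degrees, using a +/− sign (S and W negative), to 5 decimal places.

1. 89.82162, 33.41516
2. -11.94068, -104.24422
3. -89.40461, -178.65764
4. -89.41558, -167.57327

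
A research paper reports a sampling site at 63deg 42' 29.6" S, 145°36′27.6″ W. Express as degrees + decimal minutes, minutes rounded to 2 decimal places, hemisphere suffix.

Latitude: seconds/60 = 0.49333; minutes = 42 + 0.49333 = 42.4933
Lon: 36 + 27.6/60 = 36.4600′

63° 42.49′ S, 145° 36.46′ W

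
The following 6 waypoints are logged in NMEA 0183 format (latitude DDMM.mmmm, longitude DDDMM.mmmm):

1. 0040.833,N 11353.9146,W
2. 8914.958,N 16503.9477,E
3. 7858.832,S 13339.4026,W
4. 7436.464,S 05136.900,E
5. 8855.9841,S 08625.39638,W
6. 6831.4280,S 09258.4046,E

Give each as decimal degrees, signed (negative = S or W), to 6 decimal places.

1. 0.680550, -113.898577
2. 89.249300, 165.065795
3. -78.980533, -133.656710
4. -74.607733, 51.615000
5. -88.933068, -86.423273
6. -68.523800, 92.973410

Point 1:
  Latitude: split at 2 digits → 00° and 40.833′; 0 + 40.833/60 = 0.6805500
  N → positive
  Lon: degrees = first 3 digits = 113, minutes = 53.9146; 113 + 53.9146/60 = 113.8985767
  W ⇒ negate
Point 2:
  φ: split at 2 digits → 89° and 14.958′; 89 + 14.958/60 = 89.2493000
  N ⇒ keep positive
  Lon: degrees = first 3 digits = 165, minutes = 3.9477; 165 + 3.9477/60 = 165.0657950
  E ⇒ keep positive
Point 3:
  Latitude: degrees = first 2 digits = 78, minutes = 58.832; 78 + 58.832/60 = 78.9805333
  hemisphere S, so the sign is −
  λ: split at 3 digits → 133° and 39.4026′; 133 + 39.4026/60 = 133.6567100
  hemisphere W, so the sign is −
Point 4:
  Lat: degrees = first 2 digits = 74, minutes = 36.464; 74 + 36.464/60 = 74.6077333
  S ⇒ negate
  Longitude: split at 3 digits → 051° and 36.9′; 51 + 36.9/60 = 51.6150000
  E ⇒ keep positive
Point 5:
  Lat: split at 2 digits → 88° and 55.9841′; 88 + 55.9841/60 = 88.9330683
  S → negative
  Longitude: degrees = first 3 digits = 86, minutes = 25.39638; 86 + 25.39638/60 = 86.4232730
  W → negative
Point 6:
  Lat: degrees = first 2 digits = 68, minutes = 31.428; 68 + 31.428/60 = 68.5238000
  hemisphere S, so the sign is −
  Longitude: degrees = first 3 digits = 92, minutes = 58.4046; 92 + 58.4046/60 = 92.9734100
  E → positive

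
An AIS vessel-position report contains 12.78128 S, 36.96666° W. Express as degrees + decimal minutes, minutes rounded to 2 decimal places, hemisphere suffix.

Lat: minutes = (12.781280 − 12) × 60 = 46.8768
λ: 36° + 0.966660 × 60 = 36° 57.9996′

12° 46.88′ S, 36° 58.00′ W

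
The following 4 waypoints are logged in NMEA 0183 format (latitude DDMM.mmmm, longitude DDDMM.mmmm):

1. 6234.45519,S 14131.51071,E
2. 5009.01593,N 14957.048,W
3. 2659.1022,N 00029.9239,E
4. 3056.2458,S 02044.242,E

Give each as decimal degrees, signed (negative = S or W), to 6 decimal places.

1. -62.574253, 141.525179
2. 50.150266, -149.950800
3. 26.985037, 0.498732
4. -30.937430, 20.737367

Point 1:
  φ: split at 2 digits → 62° and 34.45519′; 62 + 34.45519/60 = 62.5742532
  hemisphere S, so the sign is −
  Lon: degrees = first 3 digits = 141, minutes = 31.51071; 141 + 31.51071/60 = 141.5251785
  E → positive
Point 2:
  Latitude: split at 2 digits → 50° and 9.01593′; 50 + 9.01593/60 = 50.1502655
  N ⇒ keep positive
  Longitude: degrees = first 3 digits = 149, minutes = 57.048; 149 + 57.048/60 = 149.9508000
  W → negative
Point 3:
  φ: degrees = first 2 digits = 26, minutes = 59.1022; 26 + 59.1022/60 = 26.9850367
  N ⇒ keep positive
  Longitude: split at 3 digits → 000° and 29.9239′; 0 + 29.9239/60 = 0.4987317
  E → positive
Point 4:
  Lat: split at 2 digits → 30° and 56.2458′; 30 + 56.2458/60 = 30.9374300
  S → negative
  Longitude: split at 3 digits → 020° and 44.242′; 20 + 44.242/60 = 20.7373667
  E → positive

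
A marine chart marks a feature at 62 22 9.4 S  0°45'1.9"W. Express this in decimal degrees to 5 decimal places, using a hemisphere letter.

Latitude: 62 + 22/60 + 9.4/3600 = 62.369278
λ: 45′ + 1.9″ = 45.03167′; 0 + 45.03167/60 = 0.750528

62.36928° S, 0.75053° W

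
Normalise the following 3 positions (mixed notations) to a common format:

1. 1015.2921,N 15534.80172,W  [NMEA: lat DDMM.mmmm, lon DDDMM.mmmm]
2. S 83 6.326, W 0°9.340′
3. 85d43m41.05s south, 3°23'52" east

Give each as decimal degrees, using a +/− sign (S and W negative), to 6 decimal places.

Point 1:
  Lat: degrees = first 2 digits = 10, minutes = 15.2921; 10 + 15.2921/60 = 10.2548683
  N ⇒ keep positive
  Longitude: degrees = first 3 digits = 155, minutes = 34.80172; 155 + 34.80172/60 = 155.5800287
  W ⇒ negate
Point 2:
  Latitude: 6.326′ = 0.105433°; total 83.1054333
  S ⇒ negate
  Lon: 0 + 9.34/60 = 0.1556667
  hemisphere W, so the sign is −
Point 3:
  Lat: 43′ + 41.05″ = 43.68417′; 85 + 43.68417/60 = 85.7280694
  S → negative
  Longitude: 23′ + 52″ = 23.86667′; 3 + 23.86667/60 = 3.3977778
  E ⇒ keep positive

1. 10.254868, -155.580029
2. -83.105433, -0.155667
3. -85.728069, 3.397778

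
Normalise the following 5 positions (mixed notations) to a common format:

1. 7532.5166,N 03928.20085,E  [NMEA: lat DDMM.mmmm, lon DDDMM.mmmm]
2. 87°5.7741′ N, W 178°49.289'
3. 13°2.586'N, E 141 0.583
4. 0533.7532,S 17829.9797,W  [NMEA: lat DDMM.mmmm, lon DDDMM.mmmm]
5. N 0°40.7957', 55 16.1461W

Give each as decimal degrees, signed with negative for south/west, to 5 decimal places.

1. 75.54194, 39.47001
2. 87.09624, -178.82148
3. 13.04310, 141.00972
4. -5.56255, -178.49966
5. 0.67993, -55.26910

Point 1:
  Lat: degrees = first 2 digits = 75, minutes = 32.5166; 75 + 32.5166/60 = 75.541943
  N → positive
  Lon: split at 3 digits → 039° and 28.20085′; 39 + 28.20085/60 = 39.470014
  E → positive
Point 2:
  φ: 5.7741′ = 0.096235°; total 87.096235
  N → positive
  Lon: 178 + 49.289/60 = 178.821483
  W → negative
Point 3:
  Lat: 13 + 2.586/60 = 13.043100
  N ⇒ keep positive
  Longitude: 141 + 0.583/60 = 141.009717
  E ⇒ keep positive
Point 4:
  Lat: degrees = first 2 digits = 5, minutes = 33.7532; 5 + 33.7532/60 = 5.562553
  S ⇒ negate
  Lon: split at 3 digits → 178° and 29.9797′; 178 + 29.9797/60 = 178.499662
  hemisphere W, so the sign is −
Point 5:
  φ: 0 + 40.7957/60 = 0.679928
  N ⇒ keep positive
  λ: 16.1461′ = 0.269102°; total 55.269102
  W → negative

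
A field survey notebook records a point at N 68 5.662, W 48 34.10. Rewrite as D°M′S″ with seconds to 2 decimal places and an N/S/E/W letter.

68°05′39.72″ N, 48°34′6.00″ W

Latitude: 5.66200′ → 5′ and 0.66200 × 60 = 39.7200″
Lon: 34.10000′ → 34′ and 0.10000 × 60 = 6.0000″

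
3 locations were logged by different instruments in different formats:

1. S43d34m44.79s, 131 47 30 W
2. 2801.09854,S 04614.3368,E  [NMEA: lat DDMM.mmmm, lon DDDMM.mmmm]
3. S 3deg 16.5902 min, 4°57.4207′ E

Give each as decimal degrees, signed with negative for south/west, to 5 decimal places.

Point 1:
  Latitude: 43° + 34/60 + 44.79/3600 = 43 + 0.566667 + 0.012442 = 43.579108
  S → negative
  Lon: 131 + 47/60 + 30/3600 = 131.791667
  W → negative
Point 2:
  φ: degrees = first 2 digits = 28, minutes = 1.09854; 28 + 1.09854/60 = 28.018309
  S → negative
  Longitude: degrees = first 3 digits = 46, minutes = 14.3368; 46 + 14.3368/60 = 46.238947
  E → positive
Point 3:
  Lat: 3 + 16.5902/60 = 3.276503
  hemisphere S, so the sign is −
  λ: 57.4207′ = 0.957012°; total 4.957012
  E ⇒ keep positive

1. -43.57911, -131.79167
2. -28.01831, 46.23895
3. -3.27650, 4.95701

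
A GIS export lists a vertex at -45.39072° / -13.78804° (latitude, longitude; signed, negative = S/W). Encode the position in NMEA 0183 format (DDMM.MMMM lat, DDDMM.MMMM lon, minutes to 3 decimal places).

Latitude is negative → S; |value| = 45.390720
Latitude: fractional part 0.390720 → 23.44320 minutes
Longitude is negative → W; |value| = 13.788040
Lon: fractional part 0.788040 → 47.28240 minutes

4523.443,S / 01347.282,W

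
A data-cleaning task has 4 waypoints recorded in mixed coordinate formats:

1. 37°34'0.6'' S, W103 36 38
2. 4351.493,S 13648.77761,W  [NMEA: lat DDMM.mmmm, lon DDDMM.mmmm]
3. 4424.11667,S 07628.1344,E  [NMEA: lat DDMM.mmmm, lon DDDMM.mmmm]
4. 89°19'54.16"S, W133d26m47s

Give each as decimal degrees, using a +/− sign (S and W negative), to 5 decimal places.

Point 1:
  Lat: 37° + 34/60 + 0.6/3600 = 37 + 0.566667 + 0.000167 = 37.566833
  S ⇒ negate
  λ: 103° + 36/60 + 38/3600 = 103 + 0.600000 + 0.010556 = 103.610556
  W → negative
Point 2:
  Lat: split at 2 digits → 43° and 51.493′; 43 + 51.493/60 = 43.858217
  S ⇒ negate
  Lon: degrees = first 3 digits = 136, minutes = 48.77761; 136 + 48.77761/60 = 136.812960
  W ⇒ negate
Point 3:
  φ: degrees = first 2 digits = 44, minutes = 24.11667; 44 + 24.11667/60 = 44.401945
  hemisphere S, so the sign is −
  Lon: split at 3 digits → 076° and 28.1344′; 76 + 28.1344/60 = 76.468907
  E ⇒ keep positive
Point 4:
  φ: 89 + 19/60 + 54.16/3600 = 89.331711
  S ⇒ negate
  Lon: 26′ + 47″ = 26.78333′; 133 + 26.78333/60 = 133.446389
  hemisphere W, so the sign is −

1. -37.56683, -103.61056
2. -43.85822, -136.81296
3. -44.40194, 76.46891
4. -89.33171, -133.44639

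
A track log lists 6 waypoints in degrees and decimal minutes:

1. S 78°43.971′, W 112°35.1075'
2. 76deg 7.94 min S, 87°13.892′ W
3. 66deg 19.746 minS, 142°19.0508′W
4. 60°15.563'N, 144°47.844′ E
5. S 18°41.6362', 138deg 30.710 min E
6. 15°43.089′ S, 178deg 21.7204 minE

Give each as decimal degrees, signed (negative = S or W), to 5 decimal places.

Point 1:
  φ: 78 + 43.971/60 = 78.732850
  S → negative
  λ: 112 + 35.1075/60 = 112.585125
  hemisphere W, so the sign is −
Point 2:
  Lat: 76 + 7.94/60 = 76.132333
  hemisphere S, so the sign is −
  Longitude: 87 + 13.892/60 = 87.231533
  hemisphere W, so the sign is −
Point 3:
  Latitude: 19.746′ = 0.329100°; total 66.329100
  S → negative
  λ: 19.0508′ = 0.317513°; total 142.317513
  W → negative
Point 4:
  Lat: 15.563′ = 0.259383°; total 60.259383
  N ⇒ keep positive
  Longitude: 47.844′ = 0.797400°; total 144.797400
  E → positive
Point 5:
  Lat: 18 + 41.6362/60 = 18.693937
  hemisphere S, so the sign is −
  Longitude: 30.71′ = 0.511833°; total 138.511833
  E ⇒ keep positive
Point 6:
  Lat: 15 + 43.089/60 = 15.718150
  hemisphere S, so the sign is −
  Lon: 21.7204′ = 0.362007°; total 178.362007
  E → positive

1. -78.73285, -112.58513
2. -76.13233, -87.23153
3. -66.32910, -142.31751
4. 60.25938, 144.79740
5. -18.69394, 138.51183
6. -15.71815, 178.36201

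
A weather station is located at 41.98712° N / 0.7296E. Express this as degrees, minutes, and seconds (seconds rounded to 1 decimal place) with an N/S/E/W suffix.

41°59′13.6″ N, 0°43′46.6″ E

Latitude: 0.987120 × 60 = 59.22720′ → 59′, remainder × 60 = 13.632″
λ: 0.729600 × 60 = 43.77600′ → 43′, remainder × 60 = 46.560″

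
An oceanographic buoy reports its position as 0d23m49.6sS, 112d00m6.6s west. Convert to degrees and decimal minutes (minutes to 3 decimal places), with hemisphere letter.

0° 23.827′ S, 112° 0.110′ W

φ: 23 + 49.6/60 = 23.82667′
λ: 0 + 6.6/60 = 0.11000′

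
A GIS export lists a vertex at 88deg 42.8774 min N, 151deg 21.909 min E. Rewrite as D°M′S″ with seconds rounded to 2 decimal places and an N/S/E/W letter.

φ: 42.87740′ → 42′ and 0.87740 × 60 = 52.6440″
λ: fractional minutes 0.90900 × 60 = 54.5400″

88°42′52.64″ N, 151°21′54.54″ E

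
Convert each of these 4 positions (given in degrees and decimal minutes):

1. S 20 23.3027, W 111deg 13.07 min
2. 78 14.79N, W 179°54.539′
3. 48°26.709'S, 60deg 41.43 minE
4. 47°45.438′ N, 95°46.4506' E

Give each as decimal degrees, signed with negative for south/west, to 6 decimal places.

Point 1:
  Lat: 20 + 23.3027/60 = 20.3883783
  S ⇒ negate
  Lon: 111 + 13.07/60 = 111.2178333
  W ⇒ negate
Point 2:
  Latitude: 14.79′ = 0.246500°; total 78.2465000
  N ⇒ keep positive
  λ: 179 + 54.539/60 = 179.9089833
  hemisphere W, so the sign is −
Point 3:
  Lat: 48 + 26.709/60 = 48.4451500
  hemisphere S, so the sign is −
  Longitude: 41.43′ = 0.690500°; total 60.6905000
  E → positive
Point 4:
  Lat: 47 + 45.438/60 = 47.7573000
  N ⇒ keep positive
  Longitude: 95 + 46.4506/60 = 95.7741767
  E → positive

1. -20.388378, -111.217833
2. 78.246500, -179.908983
3. -48.445150, 60.690500
4. 47.757300, 95.774177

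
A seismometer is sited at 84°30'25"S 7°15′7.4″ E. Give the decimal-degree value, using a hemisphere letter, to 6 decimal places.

84.506944° S, 7.252056° E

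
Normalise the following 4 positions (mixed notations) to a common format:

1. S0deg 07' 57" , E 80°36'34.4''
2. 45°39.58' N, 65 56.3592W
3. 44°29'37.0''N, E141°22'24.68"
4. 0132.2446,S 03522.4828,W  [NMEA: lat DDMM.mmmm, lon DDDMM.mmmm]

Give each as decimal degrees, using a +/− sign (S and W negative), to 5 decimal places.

Point 1:
  φ: 0 + 7/60 + 57/3600 = 0.132500
  hemisphere S, so the sign is −
  λ: 80° + 36/60 + 34.4/3600 = 80 + 0.600000 + 0.009556 = 80.609556
  E ⇒ keep positive
Point 2:
  φ: 45 + 39.58/60 = 45.659667
  N ⇒ keep positive
  Longitude: 65 + 56.3592/60 = 65.939320
  W ⇒ negate
Point 3:
  φ: 29′ + 37″ = 29.61667′; 44 + 29.61667/60 = 44.493611
  N → positive
  λ: 141 + 22/60 + 24.68/3600 = 141.373522
  E ⇒ keep positive
Point 4:
  Lat: split at 2 digits → 01° and 32.2446′; 1 + 32.2446/60 = 1.537410
  S ⇒ negate
  Longitude: degrees = first 3 digits = 35, minutes = 22.4828; 35 + 22.4828/60 = 35.374713
  W ⇒ negate

1. -0.13250, 80.60956
2. 45.65967, -65.93932
3. 44.49361, 141.37352
4. -1.53741, -35.37471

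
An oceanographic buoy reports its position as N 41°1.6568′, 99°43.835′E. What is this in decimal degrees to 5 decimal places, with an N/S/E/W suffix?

41.02761° N, 99.73058° E

φ: 41 + 1.6568/60 = 41.027613
Longitude: 99 + 43.835/60 = 99.730583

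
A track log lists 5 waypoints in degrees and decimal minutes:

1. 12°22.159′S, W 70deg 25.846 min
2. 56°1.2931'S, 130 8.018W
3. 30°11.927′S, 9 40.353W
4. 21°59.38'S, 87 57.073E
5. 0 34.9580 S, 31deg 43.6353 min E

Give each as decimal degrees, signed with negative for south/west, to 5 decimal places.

Point 1:
  φ: 22.159′ = 0.369317°; total 12.369317
  S ⇒ negate
  Lon: 70 + 25.846/60 = 70.430767
  W → negative
Point 2:
  φ: 56 + 1.2931/60 = 56.021552
  S ⇒ negate
  Lon: 130 + 8.018/60 = 130.133633
  hemisphere W, so the sign is −
Point 3:
  Lat: 11.927′ = 0.198783°; total 30.198783
  S ⇒ negate
  Lon: 9 + 40.353/60 = 9.672550
  W ⇒ negate
Point 4:
  Lat: 59.38′ = 0.989667°; total 21.989667
  S → negative
  λ: 57.073′ = 0.951217°; total 87.951217
  E ⇒ keep positive
Point 5:
  φ: 0 + 34.958/60 = 0.582633
  S ⇒ negate
  Lon: 43.6353′ = 0.727255°; total 31.727255
  E ⇒ keep positive

1. -12.36932, -70.43077
2. -56.02155, -130.13363
3. -30.19878, -9.67255
4. -21.98967, 87.95122
5. -0.58263, 31.72726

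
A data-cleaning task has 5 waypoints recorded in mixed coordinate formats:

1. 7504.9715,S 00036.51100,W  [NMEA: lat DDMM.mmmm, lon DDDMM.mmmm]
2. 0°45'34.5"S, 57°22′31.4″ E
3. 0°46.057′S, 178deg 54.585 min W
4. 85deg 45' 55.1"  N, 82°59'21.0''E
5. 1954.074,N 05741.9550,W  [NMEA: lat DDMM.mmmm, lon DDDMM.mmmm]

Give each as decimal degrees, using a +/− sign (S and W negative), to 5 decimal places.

Point 1:
  φ: degrees = first 2 digits = 75, minutes = 4.9715; 75 + 4.9715/60 = 75.082858
  S ⇒ negate
  λ: degrees = first 3 digits = 0, minutes = 36.511; 0 + 36.511/60 = 0.608517
  W → negative
Point 2:
  φ: 45′ + 34.5″ = 45.57500′; 0 + 45.57500/60 = 0.759583
  hemisphere S, so the sign is −
  λ: 57 + 22/60 + 31.4/3600 = 57.375389
  E → positive
Point 3:
  Latitude: 0 + 46.057/60 = 0.767617
  S ⇒ negate
  Lon: 54.585′ = 0.909750°; total 178.909750
  W → negative
Point 4:
  Latitude: 85° + 45/60 + 55.1/3600 = 85 + 0.750000 + 0.015306 = 85.765306
  N ⇒ keep positive
  λ: 82 + 59/60 + 21/3600 = 82.989167
  E → positive
Point 5:
  Latitude: split at 2 digits → 19° and 54.074′; 19 + 54.074/60 = 19.901233
  N ⇒ keep positive
  Longitude: split at 3 digits → 057° and 41.955′; 57 + 41.955/60 = 57.699250
  hemisphere W, so the sign is −

1. -75.08286, -0.60852
2. -0.75958, 57.37539
3. -0.76762, -178.90975
4. 85.76531, 82.98917
5. 19.90123, -57.69925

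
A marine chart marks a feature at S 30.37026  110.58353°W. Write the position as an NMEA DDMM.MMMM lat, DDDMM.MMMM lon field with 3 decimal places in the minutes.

Latitude: 30° + 0.370260 × 60 = 30° 22.21560′
Lon: minutes = (110.583530 − 110) × 60 = 35.01180

3022.216,S / 11035.012,W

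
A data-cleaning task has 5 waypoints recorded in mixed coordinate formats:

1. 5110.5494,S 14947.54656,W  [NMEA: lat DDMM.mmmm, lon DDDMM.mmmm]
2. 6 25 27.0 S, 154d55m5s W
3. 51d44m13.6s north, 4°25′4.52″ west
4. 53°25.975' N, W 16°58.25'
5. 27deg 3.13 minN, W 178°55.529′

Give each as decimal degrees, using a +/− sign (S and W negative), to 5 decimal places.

1. -51.17582, -149.79244
2. -6.42417, -154.91806
3. 51.73711, -4.41792
4. 53.43292, -16.97083
5. 27.05217, -178.92548

Point 1:
  φ: split at 2 digits → 51° and 10.5494′; 51 + 10.5494/60 = 51.175823
  S → negative
  Longitude: degrees = first 3 digits = 149, minutes = 47.54656; 149 + 47.54656/60 = 149.792443
  hemisphere W, so the sign is −
Point 2:
  φ: 6° + 25/60 + 27/3600 = 6 + 0.416667 + 0.007500 = 6.424167
  hemisphere S, so the sign is −
  λ: 55′ + 5″ = 55.08333′; 154 + 55.08333/60 = 154.918056
  W ⇒ negate
Point 3:
  Latitude: 51 + 44/60 + 13.6/3600 = 51.737111
  N ⇒ keep positive
  λ: 25′ + 4.52″ = 25.07533′; 4 + 25.07533/60 = 4.417922
  hemisphere W, so the sign is −
Point 4:
  Lat: 53 + 25.975/60 = 53.432917
  N → positive
  λ: 16 + 58.25/60 = 16.970833
  W → negative
Point 5:
  φ: 27 + 3.13/60 = 27.052167
  N → positive
  λ: 178 + 55.529/60 = 178.925483
  hemisphere W, so the sign is −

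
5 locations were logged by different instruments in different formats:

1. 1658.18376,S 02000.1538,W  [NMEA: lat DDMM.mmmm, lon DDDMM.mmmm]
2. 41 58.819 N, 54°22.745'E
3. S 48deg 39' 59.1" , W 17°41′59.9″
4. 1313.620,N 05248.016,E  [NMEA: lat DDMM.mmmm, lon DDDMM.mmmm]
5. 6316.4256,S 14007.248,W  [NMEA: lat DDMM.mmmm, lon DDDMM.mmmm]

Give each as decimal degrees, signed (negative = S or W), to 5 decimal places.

1. -16.96973, -20.00256
2. 41.98032, 54.37908
3. -48.66642, -17.69997
4. 13.22700, 52.80027
5. -63.27376, -140.12080

Point 1:
  Latitude: degrees = first 2 digits = 16, minutes = 58.18376; 16 + 58.18376/60 = 16.969729
  S → negative
  Lon: degrees = first 3 digits = 20, minutes = 0.1538; 20 + 0.1538/60 = 20.002563
  hemisphere W, so the sign is −
Point 2:
  Lat: 58.819′ = 0.980317°; total 41.980317
  N ⇒ keep positive
  Lon: 22.745′ = 0.379083°; total 54.379083
  E ⇒ keep positive
Point 3:
  Lat: 39′ + 59.1″ = 39.98500′; 48 + 39.98500/60 = 48.666417
  hemisphere S, so the sign is −
  λ: 17 + 41/60 + 59.9/3600 = 17.699972
  W ⇒ negate
Point 4:
  Lat: split at 2 digits → 13° and 13.62′; 13 + 13.62/60 = 13.227000
  N → positive
  Longitude: split at 3 digits → 052° and 48.016′; 52 + 48.016/60 = 52.800267
  E → positive
Point 5:
  φ: degrees = first 2 digits = 63, minutes = 16.4256; 63 + 16.4256/60 = 63.273760
  hemisphere S, so the sign is −
  λ: degrees = first 3 digits = 140, minutes = 7.248; 140 + 7.248/60 = 140.120800
  W ⇒ negate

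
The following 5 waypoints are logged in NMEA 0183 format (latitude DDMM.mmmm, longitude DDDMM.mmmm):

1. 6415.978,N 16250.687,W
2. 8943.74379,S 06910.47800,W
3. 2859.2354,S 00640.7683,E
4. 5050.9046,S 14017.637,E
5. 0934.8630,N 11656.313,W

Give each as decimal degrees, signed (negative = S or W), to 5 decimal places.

Point 1:
  Lat: split at 2 digits → 64° and 15.978′; 64 + 15.978/60 = 64.266300
  N ⇒ keep positive
  Lon: split at 3 digits → 162° and 50.687′; 162 + 50.687/60 = 162.844783
  W → negative
Point 2:
  Lat: split at 2 digits → 89° and 43.74379′; 89 + 43.74379/60 = 89.729063
  S ⇒ negate
  λ: degrees = first 3 digits = 69, minutes = 10.478; 69 + 10.478/60 = 69.174633
  W ⇒ negate
Point 3:
  Lat: split at 2 digits → 28° and 59.2354′; 28 + 59.2354/60 = 28.987257
  hemisphere S, so the sign is −
  Longitude: split at 3 digits → 006° and 40.7683′; 6 + 40.7683/60 = 6.679472
  E → positive
Point 4:
  φ: split at 2 digits → 50° and 50.9046′; 50 + 50.9046/60 = 50.848410
  S → negative
  Longitude: degrees = first 3 digits = 140, minutes = 17.637; 140 + 17.637/60 = 140.293950
  E ⇒ keep positive
Point 5:
  Latitude: degrees = first 2 digits = 9, minutes = 34.863; 9 + 34.863/60 = 9.581050
  N ⇒ keep positive
  λ: degrees = first 3 digits = 116, minutes = 56.313; 116 + 56.313/60 = 116.938550
  hemisphere W, so the sign is −

1. 64.26630, -162.84478
2. -89.72906, -69.17463
3. -28.98726, 6.67947
4. -50.84841, 140.29395
5. 9.58105, -116.93855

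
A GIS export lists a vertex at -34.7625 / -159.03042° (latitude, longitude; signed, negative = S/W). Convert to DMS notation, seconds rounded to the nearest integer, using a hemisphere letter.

34°45′45″ S, 159°01′50″ W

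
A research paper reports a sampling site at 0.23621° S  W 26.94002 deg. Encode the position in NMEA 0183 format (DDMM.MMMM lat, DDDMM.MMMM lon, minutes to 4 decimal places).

Latitude: minutes = (0.236210 − 0) × 60 = 14.172600
λ: 26° + 0.940020 × 60 = 26° 56.401200′

0014.1726,S / 02656.4012,W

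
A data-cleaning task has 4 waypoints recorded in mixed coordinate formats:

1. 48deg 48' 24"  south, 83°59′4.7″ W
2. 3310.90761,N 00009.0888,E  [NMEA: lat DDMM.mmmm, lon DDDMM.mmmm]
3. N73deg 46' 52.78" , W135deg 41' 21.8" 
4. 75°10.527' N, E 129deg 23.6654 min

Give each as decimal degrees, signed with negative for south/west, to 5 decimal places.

1. -48.80667, -83.98464
2. 33.18179, 0.15148
3. 73.78133, -135.68939
4. 75.17545, 129.39442

Point 1:
  φ: 48 + 48/60 + 24/3600 = 48.806667
  S ⇒ negate
  Lon: 59′ + 4.7″ = 59.07833′; 83 + 59.07833/60 = 83.984639
  W ⇒ negate
Point 2:
  Lat: degrees = first 2 digits = 33, minutes = 10.90761; 33 + 10.90761/60 = 33.181794
  N ⇒ keep positive
  Longitude: degrees = first 3 digits = 0, minutes = 9.0888; 0 + 9.0888/60 = 0.151480
  E ⇒ keep positive
Point 3:
  Lat: 46′ + 52.78″ = 46.87967′; 73 + 46.87967/60 = 73.781328
  N ⇒ keep positive
  Longitude: 41′ + 21.8″ = 41.36333′; 135 + 41.36333/60 = 135.689389
  W → negative
Point 4:
  Latitude: 75 + 10.527/60 = 75.175450
  N → positive
  Longitude: 129 + 23.6654/60 = 129.394423
  E ⇒ keep positive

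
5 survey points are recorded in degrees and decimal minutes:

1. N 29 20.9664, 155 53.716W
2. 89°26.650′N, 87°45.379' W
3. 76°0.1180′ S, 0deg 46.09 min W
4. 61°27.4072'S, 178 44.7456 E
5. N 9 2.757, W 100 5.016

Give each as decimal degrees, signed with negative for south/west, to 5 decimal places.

Point 1:
  φ: 20.9664′ = 0.349440°; total 29.349440
  N ⇒ keep positive
  λ: 53.716′ = 0.895267°; total 155.895267
  hemisphere W, so the sign is −
Point 2:
  Latitude: 26.65′ = 0.444167°; total 89.444167
  N → positive
  Longitude: 87 + 45.379/60 = 87.756317
  W → negative
Point 3:
  Lat: 0.118′ = 0.001967°; total 76.001967
  S → negative
  Lon: 0 + 46.09/60 = 0.768167
  W → negative
Point 4:
  Latitude: 61 + 27.4072/60 = 61.456787
  hemisphere S, so the sign is −
  Lon: 44.7456′ = 0.745760°; total 178.745760
  E ⇒ keep positive
Point 5:
  φ: 2.757′ = 0.045950°; total 9.045950
  N ⇒ keep positive
  λ: 100 + 5.016/60 = 100.083600
  W ⇒ negate

1. 29.34944, -155.89527
2. 89.44417, -87.75632
3. -76.00197, -0.76817
4. -61.45679, 178.74576
5. 9.04595, -100.08360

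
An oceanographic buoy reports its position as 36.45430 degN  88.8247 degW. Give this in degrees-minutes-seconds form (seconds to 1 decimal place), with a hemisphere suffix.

36°27′15.5″ N, 88°49′28.9″ W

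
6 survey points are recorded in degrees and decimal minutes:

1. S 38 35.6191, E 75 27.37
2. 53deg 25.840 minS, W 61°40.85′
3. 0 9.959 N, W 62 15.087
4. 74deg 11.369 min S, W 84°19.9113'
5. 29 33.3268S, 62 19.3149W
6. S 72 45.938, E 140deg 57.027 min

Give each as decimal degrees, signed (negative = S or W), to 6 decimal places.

1. -38.593652, 75.456167
2. -53.430667, -61.680833
3. 0.165983, -62.251450
4. -74.189483, -84.331855
5. -29.555447, -62.321915
6. -72.765633, 140.950450

Point 1:
  Latitude: 38 + 35.6191/60 = 38.5936517
  S → negative
  λ: 27.37′ = 0.456167°; total 75.4561667
  E ⇒ keep positive
Point 2:
  φ: 53 + 25.84/60 = 53.4306667
  S → negative
  λ: 40.85′ = 0.680833°; total 61.6808333
  W ⇒ negate
Point 3:
  Latitude: 9.959′ = 0.165983°; total 0.1659833
  N ⇒ keep positive
  Lon: 15.087′ = 0.251450°; total 62.2514500
  W ⇒ negate
Point 4:
  Lat: 11.369′ = 0.189483°; total 74.1894833
  S ⇒ negate
  λ: 19.9113′ = 0.331855°; total 84.3318550
  W ⇒ negate
Point 5:
  φ: 33.3268′ = 0.555447°; total 29.5554467
  S ⇒ negate
  λ: 19.3149′ = 0.321915°; total 62.3219150
  hemisphere W, so the sign is −
Point 6:
  Latitude: 45.938′ = 0.765633°; total 72.7656333
  S → negative
  Lon: 140 + 57.027/60 = 140.9504500
  E ⇒ keep positive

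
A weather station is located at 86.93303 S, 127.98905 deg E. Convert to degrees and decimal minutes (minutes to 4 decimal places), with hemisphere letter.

Lat: minutes = (86.933030 − 86) × 60 = 55.981800
Longitude: 127° + 0.989050 × 60 = 127° 59.343000′

86° 55.9818′ S, 127° 59.3430′ E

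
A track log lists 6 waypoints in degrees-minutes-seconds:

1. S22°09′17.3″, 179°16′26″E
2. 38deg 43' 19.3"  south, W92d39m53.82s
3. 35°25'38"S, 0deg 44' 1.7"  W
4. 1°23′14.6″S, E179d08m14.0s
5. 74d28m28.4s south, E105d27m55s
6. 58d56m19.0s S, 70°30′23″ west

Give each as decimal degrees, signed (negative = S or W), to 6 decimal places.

1. -22.154806, 179.273889
2. -38.722028, -92.664950
3. -35.427222, -0.733806
4. -1.387389, 179.137222
5. -74.474556, 105.465278
6. -58.938611, -70.506389

Point 1:
  φ: 22° + 9/60 + 17.3/3600 = 22 + 0.150000 + 0.004806 = 22.1548056
  S ⇒ negate
  Lon: 179 + 16/60 + 26/3600 = 179.2738889
  E ⇒ keep positive
Point 2:
  Latitude: 38 + 43/60 + 19.3/3600 = 38.7220278
  S ⇒ negate
  Lon: 39′ + 53.82″ = 39.89700′; 92 + 39.89700/60 = 92.6649500
  W ⇒ negate
Point 3:
  Latitude: 35 + 25/60 + 38/3600 = 35.4272222
  S → negative
  Lon: 0 + 44/60 + 1.7/3600 = 0.7338056
  hemisphere W, so the sign is −
Point 4:
  Lat: 1 + 23/60 + 14.6/3600 = 1.3873889
  S → negative
  Lon: 8′ + 14″ = 8.23333′; 179 + 8.23333/60 = 179.1372222
  E → positive
Point 5:
  Lat: 74 + 28/60 + 28.4/3600 = 74.4745556
  S → negative
  Lon: 105° + 27/60 + 55/3600 = 105 + 0.450000 + 0.015278 = 105.4652778
  E ⇒ keep positive
Point 6:
  φ: 58° + 56/60 + 19/3600 = 58 + 0.933333 + 0.005278 = 58.9386111
  hemisphere S, so the sign is −
  Longitude: 70° + 30/60 + 23/3600 = 70 + 0.500000 + 0.006389 = 70.5063889
  W ⇒ negate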